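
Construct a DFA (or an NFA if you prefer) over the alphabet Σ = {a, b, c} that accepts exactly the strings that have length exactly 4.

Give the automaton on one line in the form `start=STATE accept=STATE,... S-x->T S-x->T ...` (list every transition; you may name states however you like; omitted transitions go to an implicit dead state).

start=S0 accept=S4 S0-a->S1 S0-b->S1 S0-c->S1 S1-a->S2 S1-b->S2 S1-c->S2 S2-a->S3 S2-b->S3 S2-c->S3 S3-a->S4 S3-b->S4 S3-c->S4 S4-a->S5 S4-b->S5 S4-c->S5 S5-a->S5 S5-b->S5 S5-c->S5

Count input length up to 5: every symbol moves from S0 toward S5, which means 'more than 4' and absorbs. Accept from {S4}.
With 6 states:
        a   b   c  
>  S0   S1  S1  S1 
   S1   S2  S2  S2 
   S2   S3  S3  S3 
   S3   S4  S4  S4 
 * S4   S5  S5  S5 
   S5   S5  S5  S5 
(> = start, * = accepting)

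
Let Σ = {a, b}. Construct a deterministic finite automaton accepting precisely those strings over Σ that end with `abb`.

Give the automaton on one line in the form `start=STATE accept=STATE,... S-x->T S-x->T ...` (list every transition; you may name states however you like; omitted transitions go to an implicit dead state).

Remember how much of `abb` the current input suffix matches. State s0 means no match yet; s1 means the last symbol is `a`; s2 means the last 2 symbols are `ab`; s3 means the last 3 symbols are `abb`. Only s3 accepts. On a mismatch, fall back to the longest proper suffix that is still a prefix of `abb`.
        a   b  
>  s0   s1  s0 
   s1   s1  s2 
   s2   s1  s3 
 * s3   s1  s0 
(> = start, * = accepting)

start=s0 accept=s3 s0-a->s1 s0-b->s0 s1-a->s1 s1-b->s2 s2-a->s1 s2-b->s3 s3-a->s1 s3-b->s0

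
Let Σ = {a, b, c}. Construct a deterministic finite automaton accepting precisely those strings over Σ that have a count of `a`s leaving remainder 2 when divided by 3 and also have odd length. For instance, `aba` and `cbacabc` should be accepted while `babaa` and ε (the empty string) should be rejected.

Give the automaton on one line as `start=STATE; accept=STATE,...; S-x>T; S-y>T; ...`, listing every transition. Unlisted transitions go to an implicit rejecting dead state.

start=q0; accept=q5; q0-a>q1; q0-b>q2; q0-c>q2; q1-a>q3; q1-b>q4; q1-c>q4; q2-a>q4; q2-b>q0; q2-c>q0; q3-a>q2; q3-b>q5; q3-c>q5; q4-a>q5; q4-b>q1; q4-c>q1; q5-a>q0; q5-b>q3; q5-c>q3

Build one automaton per condition and run them in lockstep. One (3 states) tracks the count of `a`s modulo 3; the other (2 states) tracks the input length modulo 2. Each combined state is a pair, one component from each; accept when both components accept.
        a   b   c  
>  q0   q1  q2  q2 
   q1   q3  q4  q4 
   q2   q4  q0  q0 
   q3   q2  q5  q5 
   q4   q5  q1  q1 
 * q5   q0  q3  q3 
(> = start, * = accepting)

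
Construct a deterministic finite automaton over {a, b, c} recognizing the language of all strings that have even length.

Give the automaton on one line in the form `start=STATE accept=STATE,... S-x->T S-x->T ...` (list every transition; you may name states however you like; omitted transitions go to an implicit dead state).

Only the length mod 2 matters, so use a 2-cycle: from any state, every input symbol moves to the next state, wrapping q1 back to q0. Mark q0 accepting.
A 2-state machine:
        a   b   c  
>* q0   q1  q1  q1 
   q1   q0  q0  q0 
(> = start, * = accepting)

start=q0 accept=q0 q0-a->q1 q0-b->q1 q0-c->q1 q1-a->q0 q1-b->q0 q1-c->q0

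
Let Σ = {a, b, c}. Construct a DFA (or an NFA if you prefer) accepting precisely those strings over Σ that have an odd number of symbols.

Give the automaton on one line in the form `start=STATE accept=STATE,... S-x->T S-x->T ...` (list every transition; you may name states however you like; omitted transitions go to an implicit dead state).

Only the length mod 2 matters, so use a 2-cycle: from any state, every input symbol moves to the next state, wrapping S1 back to S0. Mark S1 accepting.
With 2 states:
        a   b   c  
>  S0   S1  S1  S1 
 * S1   S0  S0  S0 
(> = start, * = accepting)

start=S0 accept=S1 S0-a->S1 S0-b->S1 S0-c->S1 S1-a->S0 S1-b->S0 S1-c->S0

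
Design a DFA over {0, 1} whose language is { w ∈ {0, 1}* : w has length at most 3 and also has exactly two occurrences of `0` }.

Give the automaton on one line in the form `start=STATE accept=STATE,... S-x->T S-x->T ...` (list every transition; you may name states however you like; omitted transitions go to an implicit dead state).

start=s0 accept=s3,s7 s0-0->s1 s0-1->s2 s1-0->s3 s1-1->s4 s2-0->s4 s2-1->s5 s3-0->s6 s3-1->s7 s4-0->s7 s4-1->s8 s5-0->s8 s5-1->s9 s6-0->s10 s6-1->s10 s7-0->s10 s7-1->s11 s8-0->s11 s8-1->s12 s9-0->s12 s9-1->s13 s10-0->s10 s10-1->s10 s11-0->s10 s11-1->s11 s12-0->s11 s12-1->s12 s13-0->s12 s13-1->s13

Run two small machines in parallel and take their product. One (5 states) tracks the input length, saturating at 4; the other (4 states) tracks the count of `0`s, saturating at 3. Each combined state is a pair, one component from each; accept when both components accept.
With 14 states:
          0    1  
>  s0     s1   s2 
   s1     s3   s4 
   s2     s4   s5 
 * s3     s6   s7 
   s4     s7   s8 
   s5     s8   s9 
   s6    s10  s10 
 * s7    s10  s11 
   s8    s11  s12 
   s9    s12  s13 
   s10   s10  s10 
   s11   s10  s11 
   s12   s11  s12 
   s13   s12  s13 
(> = start, * = accepting)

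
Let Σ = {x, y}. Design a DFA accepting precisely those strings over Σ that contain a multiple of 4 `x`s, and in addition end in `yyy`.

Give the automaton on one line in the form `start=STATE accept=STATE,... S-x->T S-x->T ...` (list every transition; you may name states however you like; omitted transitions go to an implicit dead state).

start=q0 accept=q6 q0-x->q1 q0-y->q2 q1-x->q3 q1-y->q1 q2-x->q1 q2-y->q4 q3-x->q5 q3-y->q3 q4-x->q1 q4-y->q6 q5-x->q0 q5-y->q5 q6-x->q1 q6-y->q6

Run two small machines in parallel and take their product. The first has 4 states tracking the count of `x`s modulo 4; the second has 4 states tracking how much of the suffix `yyy` has currently been matched. A product state is a pair (one from each), accepting exactly when both do. Minimizing collapses redundant product states.
With 7 states:
        x   y  
>  q0   q1  q2 
   q1   q3  q1 
   q2   q1  q4 
   q3   q5  q3 
   q4   q1  q6 
   q5   q0  q5 
 * q6   q1  q6 
(> = start, * = accepting)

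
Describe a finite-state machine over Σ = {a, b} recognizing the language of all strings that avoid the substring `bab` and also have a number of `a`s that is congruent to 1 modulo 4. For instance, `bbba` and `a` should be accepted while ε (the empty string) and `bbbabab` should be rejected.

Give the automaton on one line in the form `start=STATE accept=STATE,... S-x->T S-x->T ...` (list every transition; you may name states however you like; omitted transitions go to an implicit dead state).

Run two small machines in parallel and take their product. One (4 states) tracks partial matches of the forbidden pattern `bab`; the other (4 states) tracks the count of `a`s modulo 4. Each combined state is a pair, one component from each; accept when both components accept.
A 16-state machine:
          a    b  
>  s0     s1   s2 
 * s1     s3   s4 
   s2     s5   s2 
   s3     s6   s7 
 * s4     s8   s4 
 * s5     s3   s9 
   s6     s0  s10 
   s7    s11   s7 
   s8     s6  s12 
   s9    s12   s9 
   s10   s13  s10 
   s11    s0  s14 
   s12   s14  s12 
   s13    s1  s15 
   s14   s15  s14 
   s15    s9  s15 
(> = start, * = accepting)

start=s0 accept=s1,s4,s5 s0-a->s1 s0-b->s2 s1-a->s3 s1-b->s4 s2-a->s5 s2-b->s2 s3-a->s6 s3-b->s7 s4-a->s8 s4-b->s4 s5-a->s3 s5-b->s9 s6-a->s0 s6-b->s10 s7-a->s11 s7-b->s7 s8-a->s6 s8-b->s12 s9-a->s12 s9-b->s9 s10-a->s13 s10-b->s10 s11-a->s0 s11-b->s14 s12-a->s14 s12-b->s12 s13-a->s1 s13-b->s15 s14-a->s15 s14-b->s14 s15-a->s9 s15-b->s15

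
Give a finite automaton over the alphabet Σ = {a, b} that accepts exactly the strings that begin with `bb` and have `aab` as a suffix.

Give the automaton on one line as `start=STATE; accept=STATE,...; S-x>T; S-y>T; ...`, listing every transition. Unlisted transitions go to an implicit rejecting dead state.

Build one automaton per condition and run them in lockstep. The first has 4 states tracking whether the input so far still matches the prefix `bb`; the second has 4 states tracking how much of the suffix `aab` has currently been matched. A product state is a pair (one from each), accepting exactly when both do. Minimizing collapses redundant product states.
7 states suffice.
        a   b  
>  q0   q1  q2 
   q1   q1  q1 
   q2   q1  q3 
   q3   q4  q3 
   q4   q5  q3 
   q5   q5  q6 
 * q6   q4  q3 
(> = start, * = accepting)

start=q0; accept=q6; q0-a>q1; q0-b>q2; q1-a>q1; q1-b>q1; q2-a>q1; q2-b>q3; q3-a>q4; q3-b>q3; q4-a>q5; q4-b>q3; q5-a>q5; q5-b>q6; q6-a>q4; q6-b>q3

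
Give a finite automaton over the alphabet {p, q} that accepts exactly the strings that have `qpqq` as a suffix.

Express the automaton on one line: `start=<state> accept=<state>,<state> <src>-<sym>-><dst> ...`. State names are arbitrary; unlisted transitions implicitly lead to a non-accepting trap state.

Let each state record the length of the longest suffix of the input read so far that is also a prefix of `qpqq`. s1 means the last symbol is `q`; s2 means the last 2 symbols are `qp`; s3 means the last 3 symbols are `qpq`; s4 means the last 4 symbols are `qpqq`. Accept only at s4, where the string currently ends in `qpqq`.
        p   q  
>  s0   s0  s1 
   s1   s2  s1 
   s2   s0  s3 
   s3   s2  s4 
 * s4   s2  s1 
(> = start, * = accepting)

start=s0 accept=s4 s0-p->s0 s0-q->s1 s1-p->s2 s1-q->s1 s2-p->s0 s2-q->s3 s3-p->s2 s3-q->s4 s4-p->s2 s4-q->s1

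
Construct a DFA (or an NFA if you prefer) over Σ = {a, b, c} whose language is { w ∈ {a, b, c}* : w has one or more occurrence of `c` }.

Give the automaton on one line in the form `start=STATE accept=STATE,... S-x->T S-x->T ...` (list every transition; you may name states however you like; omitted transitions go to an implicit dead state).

Count `c`s, saturating at 2: state S0 means no `c` yet, S1 means one `c` seen, S2 means more than one. Each `c` increments (capped at S2); other symbols loop. Accept from {S1, S2}.
        a   b   c  
>  S0   S0  S0  S1 
 * S1   S1  S1  S2 
 * S2   S2  S2  S2 
(> = start, * = accepting)

start=S0 accept=S1,S2 S0-a->S0 S0-b->S0 S0-c->S1 S1-a->S1 S1-b->S1 S1-c->S2 S2-a->S2 S2-b->S2 S2-c->S2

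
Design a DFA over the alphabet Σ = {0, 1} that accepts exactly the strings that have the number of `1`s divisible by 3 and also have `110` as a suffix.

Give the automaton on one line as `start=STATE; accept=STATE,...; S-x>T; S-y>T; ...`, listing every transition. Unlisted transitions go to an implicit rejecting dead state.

Build one automaton per condition and run them in lockstep. One (3 states) tracks the count of `1`s modulo 3; the other (4 states) tracks how much of the suffix `110` has currently been matched. Each combined state is a pair, one component from each; accept when both components accept. Minimizing collapses redundant product states.
        0   1  
>  q0   q0  q1 
   q1   q1  q2 
   q2   q3  q4 
   q3   q3  q0 
   q4   q5  q1 
 * q5   q0  q1 
(> = start, * = accepting)

start=q0; accept=q5; q0-0>q0; q0-1>q1; q1-0>q1; q1-1>q2; q2-0>q3; q2-1>q4; q3-0>q3; q3-1>q0; q4-0>q5; q4-1>q1; q5-0>q0; q5-1>q1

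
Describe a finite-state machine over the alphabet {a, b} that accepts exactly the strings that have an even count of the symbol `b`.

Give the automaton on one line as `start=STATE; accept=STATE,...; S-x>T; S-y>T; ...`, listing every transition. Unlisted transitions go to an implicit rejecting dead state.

start=S0; accept=S0; S0-a>S0; S0-b>S1; S1-a>S1; S1-b>S0

The only thing that matters is how many `b`s have appeared, reduced mod 2. Use one state per residue: S0 for 0, …, S1 for 1. Reading `b` moves to the next residue; anything else stays put. S0 is accepting.
With 2 states:
        a   b  
>* S0   S0  S1 
   S1   S1  S0 
(> = start, * = accepting)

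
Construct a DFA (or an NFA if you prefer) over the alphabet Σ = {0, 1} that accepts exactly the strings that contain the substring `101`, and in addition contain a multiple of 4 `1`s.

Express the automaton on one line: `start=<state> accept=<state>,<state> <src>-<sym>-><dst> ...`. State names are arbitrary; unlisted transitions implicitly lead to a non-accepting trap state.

start=s0 accept=s12 s0-0->s0 s0-1->s1 s1-0->s2 s1-1->s3 s2-0->s4 s2-1->s5 s3-0->s6 s3-1->s7 s4-0->s4 s4-1->s3 s5-0->s5 s5-1->s8 s6-0->s9 s6-1->s8 s7-0->s10 s7-1->s11 s8-0->s8 s8-1->s12 s9-0->s9 s9-1->s7 s10-0->s13 s10-1->s12 s11-0->s14 s11-1->s1 s12-0->s12 s12-1->s15 s13-0->s13 s13-1->s11 s14-0->s0 s14-1->s15 s15-0->s15 s15-1->s5

Build one automaton per condition and run them in lockstep. One (4 states) tracks whether and how much of `101` has been seen; the other (4 states) tracks the count of `1`s modulo 4. Each combined state is a pair, one component from each; accept when both components accept.
A 16-state machine:
          0    1  
>  s0     s0   s1 
   s1     s2   s3 
   s2     s4   s5 
   s3     s6   s7 
   s4     s4   s3 
   s5     s5   s8 
   s6     s9   s8 
   s7    s10  s11 
   s8     s8  s12 
   s9     s9   s7 
   s10   s13  s12 
   s11   s14   s1 
 * s12   s12  s15 
   s13   s13  s11 
   s14    s0  s15 
   s15   s15   s5 
(> = start, * = accepting)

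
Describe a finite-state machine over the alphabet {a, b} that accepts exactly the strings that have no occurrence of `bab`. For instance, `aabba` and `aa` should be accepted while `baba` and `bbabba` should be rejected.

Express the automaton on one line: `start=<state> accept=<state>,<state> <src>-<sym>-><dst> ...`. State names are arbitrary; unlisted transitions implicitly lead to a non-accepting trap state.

start=s0 accept=s0,s1,s2 s0-a->s0 s0-b->s1 s1-a->s2 s1-b->s1 s2-a->s0 s2-b->s3 s3-a->s3 s3-b->s3

Track partial matches of the forbidden pattern `bab`. State s3 is a dead state reached once `bab` has occurred; every other state accepts. s0 means no part of `bab` is currently matched.
A 4-state machine:
        a   b  
>* s0   s0  s1 
 * s1   s2  s1 
 * s2   s0  s3 
   s3   s3  s3 
(> = start, * = accepting)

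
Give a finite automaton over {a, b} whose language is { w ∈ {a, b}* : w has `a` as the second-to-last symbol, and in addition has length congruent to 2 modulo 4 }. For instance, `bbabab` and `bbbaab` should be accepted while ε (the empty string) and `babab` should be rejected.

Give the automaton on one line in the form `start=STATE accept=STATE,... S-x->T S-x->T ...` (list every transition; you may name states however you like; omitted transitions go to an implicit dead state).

Build one automaton per condition and run them in lockstep. The first has 7 states tracking the last 2 symbols read; the second has 4 states tracking the input length modulo 4. A product state is a pair (one from each), accepting exactly when both do. Equivalent product states are then merged.
6 states suffice.
        a   b  
>  q0   q1  q2 
   q1   q3  q3 
   q2   q4  q4 
 * q3   q5  q5 
   q4   q5  q5 
   q5   q0  q0 
(> = start, * = accepting)

start=q0 accept=q3 q0-a->q1 q0-b->q2 q1-a->q3 q1-b->q3 q2-a->q4 q2-b->q4 q3-a->q5 q3-b->q5 q4-a->q5 q4-b->q5 q5-a->q0 q5-b->q0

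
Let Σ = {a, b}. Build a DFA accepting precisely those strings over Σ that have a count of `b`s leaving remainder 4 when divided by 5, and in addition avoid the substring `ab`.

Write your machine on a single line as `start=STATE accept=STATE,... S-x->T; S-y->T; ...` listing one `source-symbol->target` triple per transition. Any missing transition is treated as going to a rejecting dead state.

Build one automaton per condition and run them in lockstep. The first has 5 states tracking the count of `b`s modulo 5; the second has 3 states tracking partial matches of the forbidden pattern `ab`. A product state is a pair (one from each), accepting exactly when both do. After merging equivalent states the machine shrinks.
A 7-state machine:
        a   b  
>  q0   q1  q2 
   q1   q1  q1 
   q2   q1  q3 
   q3   q1  q4 
   q4   q1  q5 
 * q5   q6  q0 
 * q6   q6  q1 
(> = start, * = accepting)

start=q0; accept=q5,q6; q0-a->q1; q0-b->q2; q1-a->q1; q1-b->q1; q2-a->q1; q2-b->q3; q3-a->q1; q3-b->q4; q4-a->q1; q4-b->q5; q5-a->q6; q5-b->q0; q6-a->q6; q6-b->q1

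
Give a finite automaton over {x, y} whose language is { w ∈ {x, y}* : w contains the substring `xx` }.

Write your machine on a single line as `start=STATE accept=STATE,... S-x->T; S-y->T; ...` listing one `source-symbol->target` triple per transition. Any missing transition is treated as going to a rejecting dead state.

Track how much of `xx` has been matched so far: state q0 is no progress, q2 is the absorbing accept state reached once `xx` has occurred. Intermediate states record partial matches; on a mismatch, fall back to the longest reusable overlap.
A 3-state machine:
        x   y  
>  q0   q1  q0 
   q1   q2  q0 
 * q2   q2  q2 
(> = start, * = accepting)

start=q0; accept=q2; q0-x->q1; q0-y->q0; q1-x->q2; q1-y->q0; q2-x->q2; q2-y->q2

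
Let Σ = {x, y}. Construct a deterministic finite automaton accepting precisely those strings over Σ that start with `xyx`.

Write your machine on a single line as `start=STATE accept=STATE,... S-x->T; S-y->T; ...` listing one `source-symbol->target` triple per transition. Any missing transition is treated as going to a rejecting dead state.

start=s0; accept=s3; s0-x->s1; s0-y->s4; s1-x->s4; s1-y->s2; s2-x->s3; s2-y->s4; s3-x->s3; s3-y->s3; s4-x->s4; s4-y->s4

Check the first 3 symbols one by one: s0 through s2 record how many have matched `xyx` so far; any wrong symbol goes to the dead state s4. After all 3 match we enter the accepting sink s3.
A 5-state machine:
        x   y  
>  s0   s1  s4 
   s1   s4  s2 
   s2   s3  s4 
 * s3   s3  s3 
   s4   s4  s4 
(> = start, * = accepting)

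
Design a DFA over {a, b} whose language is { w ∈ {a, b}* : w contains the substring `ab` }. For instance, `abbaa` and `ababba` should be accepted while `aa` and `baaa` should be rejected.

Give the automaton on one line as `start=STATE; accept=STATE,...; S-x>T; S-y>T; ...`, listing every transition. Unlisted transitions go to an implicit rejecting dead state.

States s0..s1 record the length of the longest prefix of `ab` that matches the current input suffix. Reaching s2 means `ab` has been seen, and we stay there forever. Accept from s2.
With 3 states:
        a   b  
>  s0   s1  s0 
   s1   s1  s2 
 * s2   s2  s2 
(> = start, * = accepting)

start=s0; accept=s2; s0-a>s1; s0-b>s0; s1-a>s1; s1-b>s2; s2-a>s2; s2-b>s2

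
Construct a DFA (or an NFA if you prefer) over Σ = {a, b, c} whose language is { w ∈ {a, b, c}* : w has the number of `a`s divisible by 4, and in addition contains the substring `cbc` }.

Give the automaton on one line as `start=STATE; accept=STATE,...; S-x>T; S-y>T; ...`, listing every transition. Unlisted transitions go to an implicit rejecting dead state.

start=q0; accept=q9; q0-a>q1; q0-b>q0; q0-c>q2; q1-a>q3; q1-b>q1; q1-c>q4; q2-a>q1; q2-b>q5; q2-c>q2; q3-a>q6; q3-b>q3; q3-c>q7; q4-a>q3; q4-b>q8; q4-c>q4; q5-a>q1; q5-b>q0; q5-c>q9; q6-a>q0; q6-b>q6; q6-c>q10; q7-a>q6; q7-b>q11; q7-c>q7; q8-a>q3; q8-b>q1; q8-c>q12; q9-a>q12; q9-b>q9; q9-c>q9; q10-a>q0; q10-b>q13; q10-c>q10; q11-a>q6; q11-b>q3; q11-c>q14; q12-a>q14; q12-b>q12; q12-c>q12; q13-a>q0; q13-b>q6; q13-c>q15; q14-a>q15; q14-b>q14; q14-c>q14; q15-a>q9; q15-b>q15; q15-c>q15

Handle the two conditions separately and then intersect. The first has 4 states tracking the count of `a`s modulo 4; the second has 4 states tracking whether and how much of `cbc` has been seen. A product state is a pair (one from each), accepting exactly when both do.
A 16-state machine:
          a    b    c  
>  q0     q1   q0   q2 
   q1     q3   q1   q4 
   q2     q1   q5   q2 
   q3     q6   q3   q7 
   q4     q3   q8   q4 
   q5     q1   q0   q9 
   q6     q0   q6  q10 
   q7     q6  q11   q7 
   q8     q3   q1  q12 
 * q9    q12   q9   q9 
   q10    q0  q13  q10 
   q11    q6   q3  q14 
   q12   q14  q12  q12 
   q13    q0   q6  q15 
   q14   q15  q14  q14 
   q15    q9  q15  q15 
(> = start, * = accepting)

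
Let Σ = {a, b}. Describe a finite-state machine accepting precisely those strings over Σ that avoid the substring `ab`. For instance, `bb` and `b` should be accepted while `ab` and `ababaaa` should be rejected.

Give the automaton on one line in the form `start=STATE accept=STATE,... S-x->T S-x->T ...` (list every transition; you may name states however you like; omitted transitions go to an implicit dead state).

start=q0 accept=q0,q1 q0-a->q1 q0-b->q0 q1-a->q1 q1-b->q2 q2-a->q2 q2-b->q2

This is the complement of 'contains `ab`'. Use the same substring-matching states — q0 through q2 holding how much of `ab` has just been matched — but flip the accepting set: everything except the trap q2 accepts.
A 3-state machine:
        a   b  
>* q0   q1  q0 
 * q1   q1  q2 
   q2   q2  q2 
(> = start, * = accepting)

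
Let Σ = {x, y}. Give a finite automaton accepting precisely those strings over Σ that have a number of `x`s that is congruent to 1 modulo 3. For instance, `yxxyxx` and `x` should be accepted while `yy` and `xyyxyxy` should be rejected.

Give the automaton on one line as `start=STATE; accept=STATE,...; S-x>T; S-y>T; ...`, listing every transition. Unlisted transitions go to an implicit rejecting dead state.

The only thing that matters is how many `x`s have appeared, reduced mod 3. Use one state per residue: S0 for 0, …, S2 for 2. Reading `x` moves to the next residue; anything else stays put. S1 is accepting.
3 states suffice.
        x   y  
>  S0   S1  S0 
 * S1   S2  S1 
   S2   S0  S2 
(> = start, * = accepting)

start=S0; accept=S1; S0-x>S1; S0-y>S0; S1-x>S2; S1-y>S1; S2-x>S0; S2-y>S2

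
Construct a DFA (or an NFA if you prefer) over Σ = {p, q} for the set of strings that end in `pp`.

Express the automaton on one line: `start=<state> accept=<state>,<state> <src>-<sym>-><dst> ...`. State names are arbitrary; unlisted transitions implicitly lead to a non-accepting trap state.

start=A accept=C A-p->B A-q->A B-p->C B-q->A C-p->C C-q->A

Let each state record the length of the longest suffix of the input read so far that is also a prefix of `pp`. B means the last symbol is `p`; C means the last 2 symbols are `pp`. Accept only at C, where the string currently ends in `pp`.
A 3-state machine:
       p  q 
>  A   B  A 
   B   C  A 
 * C   C  A 
(> = start, * = accepting)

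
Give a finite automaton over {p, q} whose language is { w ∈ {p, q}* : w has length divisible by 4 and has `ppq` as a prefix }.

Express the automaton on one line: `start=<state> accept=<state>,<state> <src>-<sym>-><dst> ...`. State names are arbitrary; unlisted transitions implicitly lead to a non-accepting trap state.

Build one automaton per condition and run them in lockstep. One (4 states) tracks the input length modulo 4; the other (5 states) tracks whether the input so far still matches the prefix `ppq`. Each combined state is a pair, one component from each; accept when both components accept. Minimizing collapses redundant product states.
8 states suffice.
        p   q  
>  S0   S1  S2 
   S1   S3  S2 
   S2   S2  S2 
   S3   S2  S4 
   S4   S5  S5 
 * S5   S6  S6 
   S6   S7  S7 
   S7   S4  S4 
(> = start, * = accepting)

start=S0 accept=S5 S0-p->S1 S0-q->S2 S1-p->S3 S1-q->S2 S2-p->S2 S2-q->S2 S3-p->S2 S3-q->S4 S4-p->S5 S4-q->S5 S5-p->S6 S5-q->S6 S6-p->S7 S6-q->S7 S7-p->S4 S7-q->S4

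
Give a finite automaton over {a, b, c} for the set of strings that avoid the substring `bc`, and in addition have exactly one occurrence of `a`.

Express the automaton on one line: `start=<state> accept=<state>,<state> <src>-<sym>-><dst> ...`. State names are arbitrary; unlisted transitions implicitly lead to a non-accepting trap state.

Run two small machines in parallel and take their product. The first has 3 states tracking partial matches of the forbidden pattern `bc`; the second has 3 states tracking the count of `a`s, saturating at 2. A product state is a pair (one from each), accepting exactly when both do. After merging equivalent states the machine shrinks.
5 states suffice.
        a   b   c  
>  s0   s1  s2  s0 
 * s1   s3  s4  s1 
   s2   s1  s2  s3 
   s3   s3  s3  s3 
 * s4   s3  s4  s3 
(> = start, * = accepting)

start=s0 accept=s1,s4 s0-a->s1 s0-b->s2 s0-c->s0 s1-a->s3 s1-b->s4 s1-c->s1 s2-a->s1 s2-b->s2 s2-c->s3 s3-a->s3 s3-b->s3 s3-c->s3 s4-a->s3 s4-b->s4 s4-c->s3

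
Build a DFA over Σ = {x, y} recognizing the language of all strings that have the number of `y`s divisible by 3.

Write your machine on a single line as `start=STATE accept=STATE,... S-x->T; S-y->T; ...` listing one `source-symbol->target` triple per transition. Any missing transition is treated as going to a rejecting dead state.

start=A; accept=A; A-x->A; A-y->B; B-x->B; B-y->C; C-x->C; C-y->A

The only thing that matters is how many `y`s have appeared, reduced mod 3. Use one state per residue: A for 0, …, C for 2. Reading `y` moves to the next residue; anything else stays put. A is accepting.
3 states suffice.
       x  y 
>* A   A  B 
   B   B  C 
   C   C  A 
(> = start, * = accepting)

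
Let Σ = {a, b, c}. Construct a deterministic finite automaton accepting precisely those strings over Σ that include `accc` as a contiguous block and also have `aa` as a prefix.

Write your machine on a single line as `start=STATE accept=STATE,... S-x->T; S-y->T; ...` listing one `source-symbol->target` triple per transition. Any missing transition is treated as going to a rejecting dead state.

start=s0; accept=s7; s0-a->s1; s0-b->s2; s0-c->s2; s1-a->s3; s1-b->s2; s1-c->s2; s2-a->s2; s2-b->s2; s2-c->s2; s3-a->s3; s3-b->s4; s3-c->s5; s4-a->s3; s4-b->s4; s4-c->s4; s5-a->s3; s5-b->s4; s5-c->s6; s6-a->s3; s6-b->s4; s6-c->s7; s7-a->s7; s7-b->s7; s7-c->s7

Run two small machines in parallel and take their product. One (5 states) tracks whether and how much of `accc` has been seen; the other (4 states) tracks whether the input so far still matches the prefix `aa`. Each combined state is a pair, one component from each; accept when both components accept. Minimizing collapses redundant product states.
An 8-state machine:
        a   b   c  
>  s0   s1  s2  s2 
   s1   s3  s2  s2 
   s2   s2  s2  s2 
   s3   s3  s4  s5 
   s4   s3  s4  s4 
   s5   s3  s4  s6 
   s6   s3  s4  s7 
 * s7   s7  s7  s7 
(> = start, * = accepting)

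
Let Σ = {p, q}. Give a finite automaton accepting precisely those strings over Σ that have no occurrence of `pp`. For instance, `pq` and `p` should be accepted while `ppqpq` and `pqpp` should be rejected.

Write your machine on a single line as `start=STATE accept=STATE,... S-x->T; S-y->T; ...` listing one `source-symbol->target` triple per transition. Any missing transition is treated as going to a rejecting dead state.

start=s0; accept=s0,s1; s0-p->s1; s0-q->s0; s1-p->s2; s1-q->s0; s2-p->s2; s2-q->s2

This is the complement of 'contains `pp`'. Use the same substring-matching states — s0 through s2 holding how much of `pp` has just been matched — but flip the accepting set: everything except the trap s2 accepts.
3 states suffice.
        p   q  
>* s0   s1  s0 
 * s1   s2  s0 
   s2   s2  s2 
(> = start, * = accepting)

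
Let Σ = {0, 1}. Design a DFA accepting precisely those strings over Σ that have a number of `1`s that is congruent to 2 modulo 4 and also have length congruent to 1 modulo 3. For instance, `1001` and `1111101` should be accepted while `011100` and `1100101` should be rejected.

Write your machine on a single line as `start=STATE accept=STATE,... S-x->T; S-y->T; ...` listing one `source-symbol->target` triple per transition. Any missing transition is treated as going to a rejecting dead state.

Build one automaton per condition and run them in lockstep. The first has 4 states tracking the count of `1`s modulo 4; the second has 3 states tracking the input length modulo 3. A product state is a pair (one from each), accepting exactly when both do.
With 12 states:
          0    1  
>  S0     S1   S2 
   S1     S3   S4 
   S2     S4   S5 
   S3     S0   S6 
   S4     S6   S7 
   S5     S7   S8 
   S6     S2   S9 
   S7     S9  S10 
   S8    S10   S1 
 * S9     S5  S11 
   S10   S11   S3 
   S11    S8   S0 
(> = start, * = accepting)

start=S0; accept=S9; S0-0->S1; S0-1->S2; S1-0->S3; S1-1->S4; S2-0->S4; S2-1->S5; S3-0->S0; S3-1->S6; S4-0->S6; S4-1->S7; S5-0->S7; S5-1->S8; S6-0->S2; S6-1->S9; S7-0->S9; S7-1->S10; S8-0->S10; S8-1->S1; S9-0->S5; S9-1->S11; S10-0->S11; S10-1->S3; S11-0->S8; S11-1->S0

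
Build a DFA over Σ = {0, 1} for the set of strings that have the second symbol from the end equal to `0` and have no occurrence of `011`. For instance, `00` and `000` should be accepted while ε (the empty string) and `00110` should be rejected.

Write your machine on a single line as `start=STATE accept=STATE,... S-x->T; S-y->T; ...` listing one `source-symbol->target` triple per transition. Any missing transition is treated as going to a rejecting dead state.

Build one automaton per condition and run them in lockstep. One (7 states) tracks the last 2 symbols read; the other (4 states) tracks partial matches of the forbidden pattern `011`. Each combined state is a pair, one component from each; accept when both components accept. Minimizing collapses redundant product states.
A 5-state machine:
        0   1  
>  s0   s1  s0 
   s1   s2  s3 
 * s2   s2  s3 
 * s3   s1  s4 
   s4   s4  s4 
(> = start, * = accepting)

start=s0; accept=s2,s3; s0-0->s1; s0-1->s0; s1-0->s2; s1-1->s3; s2-0->s2; s2-1->s3; s3-0->s1; s3-1->s4; s4-0->s4; s4-1->s4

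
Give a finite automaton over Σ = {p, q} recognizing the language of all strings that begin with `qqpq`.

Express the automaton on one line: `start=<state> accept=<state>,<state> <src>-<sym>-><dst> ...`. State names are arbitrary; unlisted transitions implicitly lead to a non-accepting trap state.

Walk along `qqpq` while the input agrees: from S0 take `q` to S1, and so on. Any deviation drops to the rejecting sink S5. Once S4 is reached the prefix is confirmed and every continuation is accepted.
A 6-state machine:
        p   q  
>  S0   S5  S1 
   S1   S5  S2 
   S2   S3  S5 
   S3   S5  S4 
 * S4   S4  S4 
   S5   S5  S5 
(> = start, * = accepting)

start=S0 accept=S4 S0-p->S5 S0-q->S1 S1-p->S5 S1-q->S2 S2-p->S3 S2-q->S5 S3-p->S5 S3-q->S4 S4-p->S4 S4-q->S4 S5-p->S5 S5-q->S5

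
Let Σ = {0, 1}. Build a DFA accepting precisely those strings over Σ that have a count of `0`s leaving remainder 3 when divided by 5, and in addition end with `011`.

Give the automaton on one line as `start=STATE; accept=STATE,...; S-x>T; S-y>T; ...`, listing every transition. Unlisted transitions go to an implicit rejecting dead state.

start=s0; accept=s6; s0-0>s1; s0-1>s0; s1-0>s2; s1-1>s1; s2-0>s3; s2-1>s2; s3-0>s4; s3-1>s5; s4-0>s0; s4-1>s4; s5-0>s4; s5-1>s6; s6-0>s4; s6-1>s7; s7-0>s4; s7-1>s7

Run two small machines in parallel and take their product. The first has 5 states tracking the count of `0`s modulo 5; the second has 4 states tracking how much of the suffix `011` has currently been matched. A product state is a pair (one from each), accepting exactly when both do. Equivalent product states are then merged.
An 8-state machine:
        0   1  
>  s0   s1  s0 
   s1   s2  s1 
   s2   s3  s2 
   s3   s4  s5 
   s4   s0  s4 
   s5   s4  s6 
 * s6   s4  s7 
   s7   s4  s7 
(> = start, * = accepting)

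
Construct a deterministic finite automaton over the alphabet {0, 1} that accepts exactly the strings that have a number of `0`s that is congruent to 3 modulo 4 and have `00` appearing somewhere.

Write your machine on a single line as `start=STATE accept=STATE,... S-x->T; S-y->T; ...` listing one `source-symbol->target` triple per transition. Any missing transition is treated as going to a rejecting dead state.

start=S0; accept=S4; S0-0->S1; S0-1->S0; S1-0->S2; S1-1->S3; S2-0->S4; S2-1->S2; S3-0->S5; S3-1->S3; S4-0->S6; S4-1->S4; S5-0->S4; S5-1->S7; S6-0->S8; S6-1->S6; S7-0->S9; S7-1->S7; S8-0->S2; S8-1->S8; S9-0->S6; S9-1->S10; S10-0->S11; S10-1->S10; S11-0->S8; S11-1->S0

Run two small machines in parallel and take their product. The first has 4 states tracking the count of `0`s modulo 4; the second has 3 states tracking whether and how much of `00` has been seen. A product state is a pair (one from each), accepting exactly when both do.
12 states suffice.
          0    1  
>  S0     S1   S0 
   S1     S2   S3 
   S2     S4   S2 
   S3     S5   S3 
 * S4     S6   S4 
   S5     S4   S7 
   S6     S8   S6 
   S7     S9   S7 
   S8     S2   S8 
   S9     S6  S10 
   S10   S11  S10 
   S11    S8   S0 
(> = start, * = accepting)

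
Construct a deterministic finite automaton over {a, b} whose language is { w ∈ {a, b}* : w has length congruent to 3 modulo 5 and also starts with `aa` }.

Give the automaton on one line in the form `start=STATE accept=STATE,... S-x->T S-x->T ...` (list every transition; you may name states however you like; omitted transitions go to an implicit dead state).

Run two small machines in parallel and take their product. One (5 states) tracks the input length modulo 5; the other (4 states) tracks whether the input so far still matches the prefix `aa`. Each combined state is a pair, one component from each; accept when both components accept. Equivalent product states are then merged.
With 8 states:
        a   b  
>  s0   s1  s2 
   s1   s3  s2 
   s2   s2  s2 
   s3   s4  s4 
 * s4   s5  s5 
   s5   s6  s6 
   s6   s7  s7 
   s7   s3  s3 
(> = start, * = accepting)

start=s0 accept=s4 s0-a->s1 s0-b->s2 s1-a->s3 s1-b->s2 s2-a->s2 s2-b->s2 s3-a->s4 s3-b->s4 s4-a->s5 s4-b->s5 s5-a->s6 s5-b->s6 s6-a->s7 s6-b->s7 s7-a->s3 s7-b->s3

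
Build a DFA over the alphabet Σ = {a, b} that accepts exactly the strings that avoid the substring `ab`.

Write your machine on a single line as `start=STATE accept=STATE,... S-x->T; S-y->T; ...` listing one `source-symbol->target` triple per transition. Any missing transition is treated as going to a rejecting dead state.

Track partial matches of the forbidden pattern `ab`. State q2 is a dead state reached once `ab` has occurred; every other state accepts. q0 means no part of `ab` is currently matched.
With 3 states:
        a   b  
>* q0   q1  q0 
 * q1   q1  q2 
   q2   q2  q2 
(> = start, * = accepting)

start=q0; accept=q0,q1; q0-a->q1; q0-b->q0; q1-a->q1; q1-b->q2; q2-a->q2; q2-b->q2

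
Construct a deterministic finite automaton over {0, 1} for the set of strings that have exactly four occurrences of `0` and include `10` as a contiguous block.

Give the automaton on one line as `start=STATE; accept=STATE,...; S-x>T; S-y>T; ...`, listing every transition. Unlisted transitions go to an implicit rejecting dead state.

Handle the two conditions separately and then intersect. The first has 6 states tracking the count of `0`s, saturating at 5; the second has 3 states tracking whether and how much of `10` has been seen. A product state is a pair (one from each), accepting exactly when both do. Equivalent product states are then merged.
10 states suffice.
        0   1  
>  s0   s1  s2 
   s1   s3  s4 
   s2   s4  s2 
   s3   s5  s6 
   s4   s6  s4 
   s5   s7  s8 
   s6   s8  s6 
   s7   s7  s7 
   s8   s9  s8 
 * s9   s7  s9 
(> = start, * = accepting)

start=s0; accept=s9; s0-0>s1; s0-1>s2; s1-0>s3; s1-1>s4; s2-0>s4; s2-1>s2; s3-0>s5; s3-1>s6; s4-0>s6; s4-1>s4; s5-0>s7; s5-1>s8; s6-0>s8; s6-1>s6; s7-0>s7; s7-1>s7; s8-0>s9; s8-1>s8; s9-0>s7; s9-1>s9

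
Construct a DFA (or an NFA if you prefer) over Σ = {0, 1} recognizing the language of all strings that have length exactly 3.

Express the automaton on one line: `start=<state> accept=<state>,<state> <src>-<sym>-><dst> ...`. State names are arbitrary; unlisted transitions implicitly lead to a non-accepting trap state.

We only need to distinguish lengths 0, 1, …, 3, and '>3'. Chain A → B → C → D → E on every symbol, with E looping. Accepting states: {D}.
5 states suffice.
       0  1 
>  A   B  B 
   B   C  C 
   C   D  D 
 * D   E  E 
   E   E  E 
(> = start, * = accepting)

start=A accept=D A-0->B A-1->B B-0->C B-1->C C-0->D C-1->D D-0->E D-1->E E-0->E E-1->E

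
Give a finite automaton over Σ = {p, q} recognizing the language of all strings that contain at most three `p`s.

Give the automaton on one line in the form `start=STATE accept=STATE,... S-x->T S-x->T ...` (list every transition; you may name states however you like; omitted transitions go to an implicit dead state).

start=s0 accept=s0,s1,s2,s3 s0-p->s1 s0-q->s0 s1-p->s2 s1-q->s1 s2-p->s3 s2-q->s2 s3-p->s4 s3-q->s3 s4-p->s4 s4-q->s4

Only the number of `p`s matters, and only up to 4. Make a chain s0 → s1 → s2 → s3 → s4 advanced by each `p` (with s4 absorbing); every other symbol self-loops. The accepting set is {s0, s1, s2, s3}.
With 5 states:
        p   q  
>* s0   s1  s0 
 * s1   s2  s1 
 * s2   s3  s2 
 * s3   s4  s3 
   s4   s4  s4 
(> = start, * = accepting)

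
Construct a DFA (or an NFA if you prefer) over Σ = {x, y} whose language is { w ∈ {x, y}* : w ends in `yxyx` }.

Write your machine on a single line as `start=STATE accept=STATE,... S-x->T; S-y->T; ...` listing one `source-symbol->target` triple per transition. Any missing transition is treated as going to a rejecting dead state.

start=s0; accept=s4; s0-x->s0; s0-y->s1; s1-x->s2; s1-y->s1; s2-x->s0; s2-y->s3; s3-x->s4; s3-y->s1; s4-x->s0; s4-y->s3

Remember how much of `yxyx` the current input suffix matches. State s0 means no match yet; s1 means the last symbol is `y`; s2 means the last 2 symbols are `yx`; s3 means the last 3 symbols are `yxy`; s4 means the last 4 symbols are `yxyx`. Only s4 accepts. On a mismatch, fall back to the longest proper suffix that is still a prefix of `yxyx`.
        x   y  
>  s0   s0  s1 
   s1   s2  s1 
   s2   s0  s3 
   s3   s4  s1 
 * s4   s0  s3 
(> = start, * = accepting)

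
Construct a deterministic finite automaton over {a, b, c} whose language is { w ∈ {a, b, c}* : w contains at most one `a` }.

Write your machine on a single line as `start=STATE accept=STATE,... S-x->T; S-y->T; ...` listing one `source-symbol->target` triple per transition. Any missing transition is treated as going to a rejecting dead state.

Count `a`s, saturating at 2: state q0 means no `a` yet, q1 means one `a` seen, q2 means more than one. Each `a` increments (capped at q2); other symbols loop. Accept from {q0, q1}.
With 3 states:
        a   b   c  
>* q0   q1  q0  q0 
 * q1   q2  q1  q1 
   q2   q2  q2  q2 
(> = start, * = accepting)

start=q0; accept=q0,q1; q0-a->q1; q0-b->q0; q0-c->q0; q1-a->q2; q1-b->q1; q1-c->q1; q2-a->q2; q2-b->q2; q2-c->q2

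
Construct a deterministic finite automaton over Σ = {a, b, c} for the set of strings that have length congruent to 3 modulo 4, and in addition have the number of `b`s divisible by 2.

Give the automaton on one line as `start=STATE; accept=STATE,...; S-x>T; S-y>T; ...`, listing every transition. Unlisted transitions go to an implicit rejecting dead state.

start=S0; accept=S5; S0-a>S1; S0-b>S2; S0-c>S1; S1-a>S3; S1-b>S4; S1-c>S3; S2-a>S4; S2-b>S3; S2-c>S4; S3-a>S5; S3-b>S6; S3-c>S5; S4-a>S6; S4-b>S5; S4-c>S6; S5-a>S0; S5-b>S7; S5-c>S0; S6-a>S7; S6-b>S0; S6-c>S7; S7-a>S2; S7-b>S1; S7-c>S2

Handle the two conditions separately and then intersect. The first has 4 states tracking the input length modulo 4; the second has 2 states tracking the count of `b`s modulo 2. A product state is a pair (one from each), accepting exactly when both do.
With 8 states:
        a   b   c  
>  S0   S1  S2  S1 
   S1   S3  S4  S3 
   S2   S4  S3  S4 
   S3   S5  S6  S5 
   S4   S6  S5  S6 
 * S5   S0  S7  S0 
   S6   S7  S0  S7 
   S7   S2  S1  S2 
(> = start, * = accepting)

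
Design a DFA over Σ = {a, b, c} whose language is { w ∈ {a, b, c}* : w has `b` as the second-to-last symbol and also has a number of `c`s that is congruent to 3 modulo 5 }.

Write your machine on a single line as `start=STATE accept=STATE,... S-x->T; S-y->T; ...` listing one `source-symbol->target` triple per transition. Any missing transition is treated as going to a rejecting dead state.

Run two small machines in parallel and take their product. One (13 states) tracks the last 2 symbols read; the other (5 states) tracks the count of `c`s modulo 5. Each combined state is a pair, one component from each; accept when both components accept. Equivalent product states are then merged.
9 states suffice.
        a   b   c  
>  s0   s0  s0  s1 
   s1   s1  s1  s2 
   s2   s2  s3  s4 
   s3   s2  s3  s5 
   s4   s4  s6  s7 
 * s5   s4  s6  s7 
   s6   s5  s8  s7 
   s7   s7  s7  s0 
 * s8   s5  s8  s7 
(> = start, * = accepting)

start=s0; accept=s5,s8; s0-a->s0; s0-b->s0; s0-c->s1; s1-a->s1; s1-b->s1; s1-c->s2; s2-a->s2; s2-b->s3; s2-c->s4; s3-a->s2; s3-b->s3; s3-c->s5; s4-a->s4; s4-b->s6; s4-c->s7; s5-a->s4; s5-b->s6; s5-c->s7; s6-a->s5; s6-b->s8; s6-c->s7; s7-a->s7; s7-b->s7; s7-c->s0; s8-a->s5; s8-b->s8; s8-c->s7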